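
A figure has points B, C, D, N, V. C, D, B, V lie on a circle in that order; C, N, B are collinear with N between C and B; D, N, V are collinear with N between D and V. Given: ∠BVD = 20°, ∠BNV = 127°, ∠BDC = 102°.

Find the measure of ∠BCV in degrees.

∠BCV = 69°

1. ∠CBV = 33°  [△BNV]
2. ∠BVC = 78°  [cyclic CDBV, opposite ∠D+∠V]
3. ∠BCV = 69°  [△CBV]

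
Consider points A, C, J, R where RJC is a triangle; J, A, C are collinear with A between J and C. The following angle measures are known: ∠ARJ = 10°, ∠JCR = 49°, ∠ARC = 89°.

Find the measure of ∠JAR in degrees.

∠JAR = 138°

1. ∠ACR = 49°  [A on ray CJ]
2. ∠CAR = 42°  [△RAC]
3. ∠JAR = 138°  [linear pair at A on JC]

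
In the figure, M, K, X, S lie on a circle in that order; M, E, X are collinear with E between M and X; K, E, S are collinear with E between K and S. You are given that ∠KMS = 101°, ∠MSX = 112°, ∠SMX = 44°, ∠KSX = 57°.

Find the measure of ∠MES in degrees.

1. ∠MXS = 24°  [△MXS]
2. ∠SEX = 99°  [△XES]
3. ∠MES = 81°  [linear pair at E on MX]

∠MES = 81°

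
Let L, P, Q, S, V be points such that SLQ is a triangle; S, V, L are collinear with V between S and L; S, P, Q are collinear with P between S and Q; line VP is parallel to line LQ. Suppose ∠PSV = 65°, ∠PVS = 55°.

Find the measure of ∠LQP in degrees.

1. ∠SPV = 60°  [△SVP]
2. ∠QPV = 120°  [linear pair at P on SQ]
3. ∠LQP = 60°  [VP∥LQ, co-interior at Q–P]

∠LQP = 60°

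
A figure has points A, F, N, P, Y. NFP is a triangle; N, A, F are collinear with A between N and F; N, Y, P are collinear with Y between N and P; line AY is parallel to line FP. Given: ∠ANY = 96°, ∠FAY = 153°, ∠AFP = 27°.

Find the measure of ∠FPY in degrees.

∠FPY = 57°

1. ∠FNP = 96°  [A on NF, Y on NP]
2. ∠NFP = 27°  [A on ray FN]
3. ∠FPN = 57°  [△NFP]
4. ∠FPY = 57°  [Y on ray PN]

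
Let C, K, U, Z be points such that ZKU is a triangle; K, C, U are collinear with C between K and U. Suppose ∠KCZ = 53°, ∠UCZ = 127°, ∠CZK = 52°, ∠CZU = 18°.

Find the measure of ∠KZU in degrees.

∠KZU = 70°

1. ∠CKZ = 75°  [△ZKC]
2. ∠CUZ = 35°  [△ZCU]
3. ∠UKZ = 75°  [C on ray KU]
4. ∠KUZ = 35°  [C on ray UK]
5. ∠KZU = 70°  [△ZKU]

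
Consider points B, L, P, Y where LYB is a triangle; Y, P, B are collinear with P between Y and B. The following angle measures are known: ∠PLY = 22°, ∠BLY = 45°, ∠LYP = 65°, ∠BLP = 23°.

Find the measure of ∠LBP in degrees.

∠LBP = 70°

1. ∠LPY = 93°  [△LYP]
2. ∠BPL = 87°  [linear pair at P on YB]
3. ∠LBP = 70°  [△LPB]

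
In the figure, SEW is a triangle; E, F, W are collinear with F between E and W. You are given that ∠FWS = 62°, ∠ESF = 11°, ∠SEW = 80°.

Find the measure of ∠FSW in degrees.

∠FSW = 27°

1. ∠FES = 80°  [F on ray EW]
2. ∠EFS = 89°  [△SEF]
3. ∠SFW = 91°  [linear pair at F on EW]
4. ∠FSW = 27°  [△SFW]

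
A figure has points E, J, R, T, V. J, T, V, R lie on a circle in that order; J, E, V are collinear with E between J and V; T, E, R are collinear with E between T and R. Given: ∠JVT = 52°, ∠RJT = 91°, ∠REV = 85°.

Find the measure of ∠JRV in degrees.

∠JRV = 110°

1. ∠JRT = 52°  [same arc JT]
2. ∠JTR = 37°  [△JTR]
3. ∠JER = 95°  [linear pair at E on JV]
4. ∠RJV = 33°  [△JER]
5. ∠JVR = 37°  [same arc JR]
6. ∠JRV = 110°  [△JVR]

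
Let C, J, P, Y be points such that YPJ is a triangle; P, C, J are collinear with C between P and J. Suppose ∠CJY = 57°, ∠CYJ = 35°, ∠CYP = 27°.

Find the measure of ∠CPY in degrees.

1. ∠JCY = 88°  [△YCJ]
2. ∠PCY = 92°  [linear pair at C on PJ]
3. ∠CPY = 61°  [△YPC]

∠CPY = 61°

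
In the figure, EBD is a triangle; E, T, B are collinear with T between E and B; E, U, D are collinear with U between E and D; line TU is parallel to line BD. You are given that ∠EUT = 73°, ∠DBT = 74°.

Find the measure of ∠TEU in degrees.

1. ∠BDE = 73°  [TU∥BD, corresponding at U]
2. ∠DBE = 74°  [T on ray BE]
3. ∠BED = 33°  [△EBD]
4. ∠TEU = 33°  [T on EB, U on ED]

∠TEU = 33°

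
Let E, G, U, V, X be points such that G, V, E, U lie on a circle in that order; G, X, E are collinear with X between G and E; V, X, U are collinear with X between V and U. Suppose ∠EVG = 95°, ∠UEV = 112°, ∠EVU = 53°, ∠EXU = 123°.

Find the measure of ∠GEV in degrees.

1. ∠EUV = 15°  [△VEU]
2. ∠EGV = 15°  [same arc VE]
3. ∠GEV = 70°  [△GVE]

∠GEV = 70°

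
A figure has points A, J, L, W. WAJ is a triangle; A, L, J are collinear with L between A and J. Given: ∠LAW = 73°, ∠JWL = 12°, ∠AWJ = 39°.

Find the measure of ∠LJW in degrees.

∠LJW = 68°

1. ∠JAW = 73°  [L on ray AJ]
2. ∠AJW = 68°  [△WAJ]
3. ∠LJW = 68°  [L on ray JA]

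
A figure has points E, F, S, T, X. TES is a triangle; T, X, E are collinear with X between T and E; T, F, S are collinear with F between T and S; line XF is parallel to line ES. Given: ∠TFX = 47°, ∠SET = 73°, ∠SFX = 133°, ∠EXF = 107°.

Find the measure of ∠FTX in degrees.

1. ∠EST = 47°  [XF∥ES, corresponding at F]
2. ∠ETS = 60°  [△TES]
3. ∠FTX = 60°  [X on TE, F on TS]

∠FTX = 60°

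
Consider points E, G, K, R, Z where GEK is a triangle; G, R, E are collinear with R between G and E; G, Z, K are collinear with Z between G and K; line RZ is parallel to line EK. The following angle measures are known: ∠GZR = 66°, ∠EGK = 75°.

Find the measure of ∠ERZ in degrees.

1. ∠EKG = 66°  [RZ∥EK, corresponding at Z]
2. ∠GEK = 39°  [△GEK]
3. ∠GRZ = 39°  [RZ∥EK, corresponding at R]
4. ∠ERZ = 141°  [linear pair at R on GE]

∠ERZ = 141°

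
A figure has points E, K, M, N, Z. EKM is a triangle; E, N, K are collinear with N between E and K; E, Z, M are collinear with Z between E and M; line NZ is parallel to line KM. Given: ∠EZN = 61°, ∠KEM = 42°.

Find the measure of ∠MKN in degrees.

∠MKN = 77°

1. ∠EMK = 61°  [NZ∥KM, corresponding at Z]
2. ∠EKM = 77°  [△EKM]
3. ∠MKN = 77°  [N on ray KE]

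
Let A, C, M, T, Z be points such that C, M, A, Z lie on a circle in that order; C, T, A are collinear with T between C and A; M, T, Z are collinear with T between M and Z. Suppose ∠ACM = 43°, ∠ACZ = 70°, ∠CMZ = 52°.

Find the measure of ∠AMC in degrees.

∠AMC = 122°

1. ∠CTM = 85°  [△CTM]
2. ∠AMZ = 70°  [same arc AZ]
3. ∠ATM = 95°  [linear pair at T on CA]
4. ∠CAM = 15°  [△MTA]
5. ∠AMC = 122°  [△CMA]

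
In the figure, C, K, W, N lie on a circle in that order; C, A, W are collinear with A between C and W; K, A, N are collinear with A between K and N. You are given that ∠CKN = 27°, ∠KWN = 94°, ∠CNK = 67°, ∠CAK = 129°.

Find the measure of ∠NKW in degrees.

1. ∠CWK = 67°  [same arc CK]
2. ∠KAW = 51°  [linear pair at A on CW]
3. ∠NKW = 62°  [△KAW]

∠NKW = 62°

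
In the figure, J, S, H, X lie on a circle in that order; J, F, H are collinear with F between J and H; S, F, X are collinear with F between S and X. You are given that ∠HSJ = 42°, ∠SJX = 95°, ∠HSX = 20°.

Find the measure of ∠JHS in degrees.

∠JHS = 63°

1. ∠SHX = 85°  [cyclic JSHX, opposite ∠J+∠H]
2. ∠HXS = 75°  [△SHX]
3. ∠HJS = 75°  [same arc SH]
4. ∠JHS = 63°  [△JSH]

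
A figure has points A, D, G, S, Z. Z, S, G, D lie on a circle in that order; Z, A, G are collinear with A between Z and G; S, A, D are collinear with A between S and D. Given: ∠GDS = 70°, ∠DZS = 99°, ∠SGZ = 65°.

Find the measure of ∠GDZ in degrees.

∠GDZ = 135°

1. ∠GZS = 70°  [same arc SG]
2. ∠GSZ = 45°  [△ZSG]
3. ∠GDZ = 135°  [cyclic ZSGD, opposite ∠S+∠D]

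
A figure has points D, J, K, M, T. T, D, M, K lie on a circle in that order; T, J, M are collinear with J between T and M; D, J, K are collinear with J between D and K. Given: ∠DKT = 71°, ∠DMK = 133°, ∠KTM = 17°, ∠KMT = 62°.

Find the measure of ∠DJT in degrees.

1. ∠DMT = 71°  [same arc TD]
2. ∠KDM = 17°  [same arc MK]
3. ∠DJM = 92°  [△DJM]
4. ∠DJT = 88°  [linear pair at J on TM]

∠DJT = 88°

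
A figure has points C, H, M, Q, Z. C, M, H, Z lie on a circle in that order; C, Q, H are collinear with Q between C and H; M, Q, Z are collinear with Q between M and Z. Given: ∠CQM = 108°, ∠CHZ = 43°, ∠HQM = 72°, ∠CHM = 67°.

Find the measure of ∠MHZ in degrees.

1. ∠HQZ = 108°  [vertical angles at Q]
2. ∠HZM = 29°  [△HQZ]
3. ∠HMZ = 41°  [△MQH]
4. ∠MHZ = 110°  [△MHZ]

∠MHZ = 110°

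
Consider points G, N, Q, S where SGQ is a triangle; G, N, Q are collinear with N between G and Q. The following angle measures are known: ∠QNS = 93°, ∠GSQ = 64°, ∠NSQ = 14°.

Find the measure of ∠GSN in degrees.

∠GSN = 50°

1. ∠NQS = 73°  [△SNQ]
2. ∠GNS = 87°  [linear pair at N on GQ]
3. ∠GQS = 73°  [N on ray QG]
4. ∠QGS = 43°  [△SGQ]
5. ∠NGS = 43°  [N on ray GQ]
6. ∠GSN = 50°  [△SGN]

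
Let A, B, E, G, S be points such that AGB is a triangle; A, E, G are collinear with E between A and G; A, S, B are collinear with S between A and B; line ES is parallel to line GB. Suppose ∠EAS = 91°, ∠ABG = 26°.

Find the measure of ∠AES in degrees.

∠AES = 63°

1. ∠BAG = 91°  [E on AG, S on AB]
2. ∠AGB = 63°  [△AGB]
3. ∠AES = 63°  [ES∥GB, corresponding at E]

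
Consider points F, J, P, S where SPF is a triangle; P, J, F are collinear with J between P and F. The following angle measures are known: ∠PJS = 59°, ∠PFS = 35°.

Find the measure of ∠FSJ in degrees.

1. ∠FJS = 121°  [linear pair at J on PF]
2. ∠JFS = 35°  [J on ray FP]
3. ∠FSJ = 24°  [△SJF]

∠FSJ = 24°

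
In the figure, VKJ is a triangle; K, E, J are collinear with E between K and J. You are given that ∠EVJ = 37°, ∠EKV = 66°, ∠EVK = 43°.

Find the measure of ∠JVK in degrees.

1. ∠KEV = 71°  [△VKE]
2. ∠JKV = 66°  [E on ray KJ]
3. ∠JEV = 109°  [linear pair at E on KJ]
4. ∠EJV = 34°  [△VEJ]
5. ∠KJV = 34°  [E on ray JK]
6. ∠JVK = 80°  [△VKJ]

∠JVK = 80°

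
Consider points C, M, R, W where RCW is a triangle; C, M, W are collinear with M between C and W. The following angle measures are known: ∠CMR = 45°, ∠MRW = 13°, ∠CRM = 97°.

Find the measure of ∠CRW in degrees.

1. ∠MCR = 38°  [△RCM]
2. ∠RMW = 135°  [linear pair at M on CW]
3. ∠MWR = 32°  [△RMW]
4. ∠RCW = 38°  [M on ray CW]
5. ∠CWR = 32°  [M on ray WC]
6. ∠CRW = 110°  [△RCW]

∠CRW = 110°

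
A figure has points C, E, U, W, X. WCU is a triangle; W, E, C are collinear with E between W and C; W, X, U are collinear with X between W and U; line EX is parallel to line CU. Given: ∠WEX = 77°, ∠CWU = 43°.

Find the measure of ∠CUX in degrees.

∠CUX = 60°

1. ∠UCW = 77°  [EX∥CU, corresponding at E]
2. ∠CUW = 60°  [△WCU]
3. ∠CUX = 60°  [X on ray UW]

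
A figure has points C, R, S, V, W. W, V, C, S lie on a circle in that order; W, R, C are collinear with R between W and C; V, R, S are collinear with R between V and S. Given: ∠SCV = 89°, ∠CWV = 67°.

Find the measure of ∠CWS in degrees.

1. ∠CSV = 67°  [same arc VC]
2. ∠CVS = 24°  [△VCS]
3. ∠CWS = 24°  [same arc CS]

∠CWS = 24°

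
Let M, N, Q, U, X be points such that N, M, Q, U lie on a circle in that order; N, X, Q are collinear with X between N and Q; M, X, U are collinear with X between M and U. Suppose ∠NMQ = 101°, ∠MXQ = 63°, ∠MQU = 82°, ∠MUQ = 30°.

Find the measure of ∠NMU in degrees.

1. ∠MXN = 117°  [linear pair at X on NQ]
2. ∠MNQ = 30°  [same arc MQ]
3. ∠NMU = 33°  [△NXM]

∠NMU = 33°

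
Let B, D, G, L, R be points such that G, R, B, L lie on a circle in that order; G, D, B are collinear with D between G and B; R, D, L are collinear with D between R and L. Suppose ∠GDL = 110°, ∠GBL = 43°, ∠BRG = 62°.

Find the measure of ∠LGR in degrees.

1. ∠GRL = 43°  [same arc GL]
2. ∠BLG = 118°  [cyclic GRBL, opposite ∠R+∠L]
3. ∠BGL = 19°  [△GBL]
4. ∠GLR = 51°  [△GDL]
5. ∠LGR = 86°  [△GRL]

∠LGR = 86°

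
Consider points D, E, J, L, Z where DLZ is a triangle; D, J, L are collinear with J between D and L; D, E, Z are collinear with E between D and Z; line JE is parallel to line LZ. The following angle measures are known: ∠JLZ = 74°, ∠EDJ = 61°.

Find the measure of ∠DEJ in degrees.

1. ∠DLZ = 74°  [J on ray LD]
2. ∠LDZ = 61°  [J on DL, E on DZ]
3. ∠DZL = 45°  [△DLZ]
4. ∠DEJ = 45°  [JE∥LZ, corresponding at E]

∠DEJ = 45°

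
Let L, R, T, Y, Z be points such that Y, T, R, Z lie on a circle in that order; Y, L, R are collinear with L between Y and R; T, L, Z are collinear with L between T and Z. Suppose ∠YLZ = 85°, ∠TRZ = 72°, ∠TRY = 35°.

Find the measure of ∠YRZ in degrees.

∠YRZ = 37°

1. ∠TYZ = 108°  [cyclic YTRZ, opposite ∠Y+∠R]
2. ∠TZY = 35°  [same arc YT]
3. ∠YTZ = 37°  [△YTZ]
4. ∠YRZ = 37°  [same arc YZ]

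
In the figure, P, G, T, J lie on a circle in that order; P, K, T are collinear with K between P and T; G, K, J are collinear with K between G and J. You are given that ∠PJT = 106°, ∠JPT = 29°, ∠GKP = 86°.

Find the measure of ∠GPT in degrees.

1. ∠JTP = 45°  [△PTJ]
2. ∠JGP = 45°  [same arc PJ]
3. ∠GPT = 49°  [△PKG]

∠GPT = 49°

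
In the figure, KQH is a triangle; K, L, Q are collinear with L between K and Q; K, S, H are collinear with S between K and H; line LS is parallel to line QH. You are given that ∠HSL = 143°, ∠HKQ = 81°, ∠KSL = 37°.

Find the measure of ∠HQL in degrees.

∠HQL = 62°

1. ∠LKS = 81°  [L on KQ, S on KH]
2. ∠KLS = 62°  [△KLS]
3. ∠QLS = 118°  [linear pair at L on KQ]
4. ∠HQL = 62°  [LS∥QH, co-interior at Q–L]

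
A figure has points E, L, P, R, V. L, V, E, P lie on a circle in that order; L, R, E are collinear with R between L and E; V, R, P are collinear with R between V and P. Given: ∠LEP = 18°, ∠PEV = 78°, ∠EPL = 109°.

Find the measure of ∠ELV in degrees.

1. ∠LVP = 18°  [same arc LP]
2. ∠PLV = 102°  [cyclic LVEP, opposite ∠L+∠E]
3. ∠EVL = 71°  [cyclic LVEP, opposite ∠V+∠P]
4. ∠LPV = 60°  [△LVP]
5. ∠LEV = 60°  [same arc LV]
6. ∠ELV = 49°  [△LVE]

∠ELV = 49°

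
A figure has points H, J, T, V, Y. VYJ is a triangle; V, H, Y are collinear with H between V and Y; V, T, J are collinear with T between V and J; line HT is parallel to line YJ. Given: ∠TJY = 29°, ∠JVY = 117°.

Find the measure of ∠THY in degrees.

∠THY = 146°

1. ∠VJY = 29°  [T on ray JV]
2. ∠JYV = 34°  [△VYJ]
3. ∠THV = 34°  [HT∥YJ, corresponding at H]
4. ∠THY = 146°  [linear pair at H on VY]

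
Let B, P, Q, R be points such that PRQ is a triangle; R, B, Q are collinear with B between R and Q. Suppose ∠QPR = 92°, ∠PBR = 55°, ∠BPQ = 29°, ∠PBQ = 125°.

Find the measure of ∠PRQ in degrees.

1. ∠BQP = 26°  [△PBQ]
2. ∠PQR = 26°  [B on ray QR]
3. ∠PRQ = 62°  [△PRQ]

∠PRQ = 62°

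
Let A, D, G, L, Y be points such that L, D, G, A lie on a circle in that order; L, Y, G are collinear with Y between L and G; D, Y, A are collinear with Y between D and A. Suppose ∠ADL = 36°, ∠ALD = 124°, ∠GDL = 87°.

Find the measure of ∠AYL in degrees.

∠AYL = 109°

1. ∠AGL = 36°  [same arc LA]
2. ∠DAL = 20°  [△LDA]
3. ∠GAL = 93°  [cyclic LDGA, opposite ∠D+∠A]
4. ∠ALG = 51°  [△LGA]
5. ∠AYL = 109°  [△LYA]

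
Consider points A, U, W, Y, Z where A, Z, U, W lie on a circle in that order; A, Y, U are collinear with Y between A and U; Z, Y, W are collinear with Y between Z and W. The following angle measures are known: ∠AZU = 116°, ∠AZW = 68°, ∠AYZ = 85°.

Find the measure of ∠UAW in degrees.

∠UAW = 48°

1. ∠AWU = 64°  [cyclic AZUW, opposite ∠Z+∠W]
2. ∠AUW = 68°  [same arc AW]
3. ∠UAW = 48°  [△AUW]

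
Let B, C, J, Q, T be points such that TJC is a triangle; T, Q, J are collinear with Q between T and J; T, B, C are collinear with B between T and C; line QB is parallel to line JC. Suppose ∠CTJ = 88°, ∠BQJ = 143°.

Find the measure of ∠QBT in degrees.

1. ∠BTQ = 88°  [Q on TJ, B on TC]
2. ∠BQT = 37°  [linear pair at Q on TJ]
3. ∠QBT = 55°  [△TQB]

∠QBT = 55°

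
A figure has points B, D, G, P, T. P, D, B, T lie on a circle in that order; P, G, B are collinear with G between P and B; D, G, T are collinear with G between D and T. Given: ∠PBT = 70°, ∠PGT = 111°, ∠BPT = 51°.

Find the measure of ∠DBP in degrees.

1. ∠BGD = 111°  [vertical angles at G]
2. ∠BDT = 51°  [same arc BT]
3. ∠DBP = 18°  [△DGB]

∠DBP = 18°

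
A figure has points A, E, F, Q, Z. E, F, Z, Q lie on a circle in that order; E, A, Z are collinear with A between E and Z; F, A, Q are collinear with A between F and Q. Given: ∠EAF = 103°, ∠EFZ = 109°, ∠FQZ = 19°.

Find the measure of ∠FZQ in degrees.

1. ∠QAZ = 103°  [vertical angles at A]
2. ∠EQZ = 71°  [cyclic EFZQ, opposite ∠F+∠Q]
3. ∠EZQ = 58°  [△ZAQ]
4. ∠QEZ = 51°  [△EZQ]
5. ∠QFZ = 51°  [same arc ZQ]
6. ∠FZQ = 110°  [△FZQ]

∠FZQ = 110°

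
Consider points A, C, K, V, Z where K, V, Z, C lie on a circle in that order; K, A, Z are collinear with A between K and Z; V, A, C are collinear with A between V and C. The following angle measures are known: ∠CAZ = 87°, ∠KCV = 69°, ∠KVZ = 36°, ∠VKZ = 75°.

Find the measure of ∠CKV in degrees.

∠CKV = 93°

1. ∠KAV = 87°  [vertical angles at A]
2. ∠CVK = 18°  [△KAV]
3. ∠CKV = 93°  [△KVC]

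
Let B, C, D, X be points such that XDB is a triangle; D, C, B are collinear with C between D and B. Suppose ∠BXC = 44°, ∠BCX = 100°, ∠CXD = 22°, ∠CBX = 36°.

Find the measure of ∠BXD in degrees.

∠BXD = 66°

1. ∠DCX = 80°  [linear pair at C on DB]
2. ∠CDX = 78°  [△XDC]
3. ∠DBX = 36°  [C on ray BD]
4. ∠BDX = 78°  [C on ray DB]
5. ∠BXD = 66°  [△XDB]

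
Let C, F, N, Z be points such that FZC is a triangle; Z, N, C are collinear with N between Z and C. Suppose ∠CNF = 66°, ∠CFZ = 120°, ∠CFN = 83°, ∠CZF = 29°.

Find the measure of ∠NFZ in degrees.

1. ∠FNZ = 114°  [linear pair at N on ZC]
2. ∠FZN = 29°  [N on ray ZC]
3. ∠NFZ = 37°  [△FZN]

∠NFZ = 37°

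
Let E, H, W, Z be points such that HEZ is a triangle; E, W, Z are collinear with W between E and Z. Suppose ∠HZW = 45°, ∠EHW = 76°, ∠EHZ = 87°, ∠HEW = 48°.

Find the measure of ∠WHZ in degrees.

1. ∠EWH = 56°  [△HEW]
2. ∠HWZ = 124°  [linear pair at W on EZ]
3. ∠WHZ = 11°  [△HWZ]

∠WHZ = 11°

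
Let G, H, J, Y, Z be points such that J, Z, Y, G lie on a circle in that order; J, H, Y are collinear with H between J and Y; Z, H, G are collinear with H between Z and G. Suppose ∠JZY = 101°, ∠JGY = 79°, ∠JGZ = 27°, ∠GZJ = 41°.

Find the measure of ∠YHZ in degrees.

∠YHZ = 93°

1. ∠JYZ = 27°  [same arc JZ]
2. ∠YJZ = 52°  [△JZY]
3. ∠JHZ = 87°  [△JHZ]
4. ∠YHZ = 93°  [linear pair at H on JY]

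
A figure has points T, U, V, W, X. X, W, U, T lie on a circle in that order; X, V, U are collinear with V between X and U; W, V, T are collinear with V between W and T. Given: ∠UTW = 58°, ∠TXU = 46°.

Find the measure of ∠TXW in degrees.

∠TXW = 104°

1. ∠TWU = 46°  [same arc UT]
2. ∠TUW = 76°  [△WUT]
3. ∠TXW = 104°  [cyclic XWUT, opposite ∠X+∠U]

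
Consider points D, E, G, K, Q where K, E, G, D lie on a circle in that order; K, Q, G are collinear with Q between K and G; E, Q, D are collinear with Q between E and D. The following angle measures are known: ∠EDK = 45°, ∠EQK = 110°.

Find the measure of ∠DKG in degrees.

∠DKG = 65°

1. ∠EGK = 45°  [same arc KE]
2. ∠EQG = 70°  [linear pair at Q on KG]
3. ∠DEG = 65°  [△EQG]
4. ∠DKG = 65°  [same arc GD]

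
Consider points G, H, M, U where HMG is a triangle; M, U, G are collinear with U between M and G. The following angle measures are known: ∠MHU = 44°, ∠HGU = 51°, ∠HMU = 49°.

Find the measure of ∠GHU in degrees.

1. ∠HUM = 87°  [△HMU]
2. ∠GUH = 93°  [linear pair at U on MG]
3. ∠GHU = 36°  [△HUG]

∠GHU = 36°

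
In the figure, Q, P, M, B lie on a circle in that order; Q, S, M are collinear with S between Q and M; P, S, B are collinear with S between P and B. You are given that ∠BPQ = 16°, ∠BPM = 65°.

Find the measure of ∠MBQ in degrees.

1. ∠BMQ = 16°  [same arc QB]
2. ∠BQM = 65°  [same arc MB]
3. ∠MBQ = 99°  [△QMB]

∠MBQ = 99°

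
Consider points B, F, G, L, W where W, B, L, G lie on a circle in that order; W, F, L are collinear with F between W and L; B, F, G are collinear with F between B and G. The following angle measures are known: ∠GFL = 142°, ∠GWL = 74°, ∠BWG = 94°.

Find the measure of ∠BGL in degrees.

1. ∠GBL = 74°  [same arc LG]
2. ∠BLG = 86°  [cyclic WBLG, opposite ∠W+∠L]
3. ∠BGL = 20°  [△BLG]

∠BGL = 20°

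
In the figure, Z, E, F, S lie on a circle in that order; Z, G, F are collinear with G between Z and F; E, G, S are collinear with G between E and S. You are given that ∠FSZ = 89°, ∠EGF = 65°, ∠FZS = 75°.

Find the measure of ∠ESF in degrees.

1. ∠SFZ = 16°  [△ZFS]
2. ∠SGZ = 65°  [vertical angles at G]
3. ∠FGS = 115°  [linear pair at G on ZF]
4. ∠ESF = 49°  [△FGS]

∠ESF = 49°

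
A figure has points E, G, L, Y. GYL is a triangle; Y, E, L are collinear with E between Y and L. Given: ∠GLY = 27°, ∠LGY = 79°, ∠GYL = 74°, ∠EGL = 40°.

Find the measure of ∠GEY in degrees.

1. ∠ELG = 27°  [E on ray LY]
2. ∠GEL = 113°  [△GEL]
3. ∠GEY = 67°  [linear pair at E on YL]

∠GEY = 67°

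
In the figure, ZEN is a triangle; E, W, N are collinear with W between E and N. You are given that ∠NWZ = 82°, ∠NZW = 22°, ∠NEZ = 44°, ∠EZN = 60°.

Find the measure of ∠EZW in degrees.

1. ∠EWZ = 98°  [linear pair at W on EN]
2. ∠WEZ = 44°  [W on ray EN]
3. ∠EZW = 38°  [△ZEW]

∠EZW = 38°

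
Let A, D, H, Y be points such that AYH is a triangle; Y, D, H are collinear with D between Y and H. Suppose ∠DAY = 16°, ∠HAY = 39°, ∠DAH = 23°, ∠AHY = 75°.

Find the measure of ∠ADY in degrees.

1. ∠AYH = 66°  [△AYH]
2. ∠AYD = 66°  [D on ray YH]
3. ∠ADY = 98°  [△AYD]

∠ADY = 98°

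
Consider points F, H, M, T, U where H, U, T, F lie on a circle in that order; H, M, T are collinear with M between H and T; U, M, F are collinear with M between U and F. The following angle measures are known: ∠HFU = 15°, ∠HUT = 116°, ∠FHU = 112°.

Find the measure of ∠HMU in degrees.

1. ∠HTU = 15°  [same arc HU]
2. ∠FUH = 53°  [△HUF]
3. ∠THU = 49°  [△HUT]
4. ∠HMU = 78°  [△HMU]

∠HMU = 78°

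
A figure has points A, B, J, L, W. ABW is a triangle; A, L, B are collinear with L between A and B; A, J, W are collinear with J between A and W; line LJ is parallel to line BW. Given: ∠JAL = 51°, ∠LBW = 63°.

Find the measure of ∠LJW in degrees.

∠LJW = 114°

1. ∠BAW = 51°  [L on AB, J on AW]
2. ∠ABW = 63°  [L on ray BA]
3. ∠AWB = 66°  [△ABW]
4. ∠AJL = 66°  [LJ∥BW, corresponding at J]
5. ∠LJW = 114°  [linear pair at J on AW]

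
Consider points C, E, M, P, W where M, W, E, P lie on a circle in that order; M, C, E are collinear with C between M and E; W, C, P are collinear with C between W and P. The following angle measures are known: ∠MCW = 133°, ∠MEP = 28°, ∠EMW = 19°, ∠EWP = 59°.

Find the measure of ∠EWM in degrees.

1. ∠ECW = 47°  [linear pair at C on ME]
2. ∠MEW = 74°  [△WCE]
3. ∠EWM = 87°  [△MWE]

∠EWM = 87°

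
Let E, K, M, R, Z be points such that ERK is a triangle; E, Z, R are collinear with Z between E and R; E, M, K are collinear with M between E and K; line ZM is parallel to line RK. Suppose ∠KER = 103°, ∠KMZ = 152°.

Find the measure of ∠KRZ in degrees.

1. ∠MEZ = 103°  [Z on ER, M on EK]
2. ∠EMZ = 28°  [linear pair at M on EK]
3. ∠EZM = 49°  [△EZM]
4. ∠MZR = 131°  [linear pair at Z on ER]
5. ∠KRZ = 49°  [ZM∥RK, co-interior at R–Z]

∠KRZ = 49°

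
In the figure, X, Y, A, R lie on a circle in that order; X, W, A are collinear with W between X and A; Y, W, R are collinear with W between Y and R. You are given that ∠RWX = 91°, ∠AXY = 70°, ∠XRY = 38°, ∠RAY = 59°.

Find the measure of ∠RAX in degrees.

1. ∠AWR = 89°  [linear pair at W on XA]
2. ∠ARY = 70°  [same arc YA]
3. ∠RAX = 21°  [△AWR]

∠RAX = 21°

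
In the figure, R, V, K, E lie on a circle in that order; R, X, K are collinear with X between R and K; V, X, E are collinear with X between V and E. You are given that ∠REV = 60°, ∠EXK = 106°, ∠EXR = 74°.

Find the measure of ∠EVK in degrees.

∠EVK = 46°

1. ∠RKV = 60°  [same arc RV]
2. ∠KXV = 74°  [vertical angles at X]
3. ∠EVK = 46°  [△VXK]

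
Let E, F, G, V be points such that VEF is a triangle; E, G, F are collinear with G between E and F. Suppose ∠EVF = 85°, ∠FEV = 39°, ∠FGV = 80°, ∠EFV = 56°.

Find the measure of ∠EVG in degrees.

1. ∠GEV = 39°  [G on ray EF]
2. ∠EGV = 100°  [linear pair at G on EF]
3. ∠EVG = 41°  [△VEG]

∠EVG = 41°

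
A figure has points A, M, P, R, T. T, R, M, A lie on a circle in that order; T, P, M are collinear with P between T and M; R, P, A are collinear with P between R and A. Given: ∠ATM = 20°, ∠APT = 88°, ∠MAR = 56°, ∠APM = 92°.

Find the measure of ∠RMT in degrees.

1. ∠ARM = 20°  [same arc MA]
2. ∠MPR = 88°  [vertical angles at P]
3. ∠RMT = 72°  [△RPM]

∠RMT = 72°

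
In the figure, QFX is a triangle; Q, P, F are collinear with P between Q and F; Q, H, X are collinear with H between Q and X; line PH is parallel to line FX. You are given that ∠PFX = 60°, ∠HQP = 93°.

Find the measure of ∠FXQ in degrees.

∠FXQ = 27°

1. ∠QFX = 60°  [P on ray FQ]
2. ∠FQX = 93°  [P on QF, H on QX]
3. ∠FXQ = 27°  [△QFX]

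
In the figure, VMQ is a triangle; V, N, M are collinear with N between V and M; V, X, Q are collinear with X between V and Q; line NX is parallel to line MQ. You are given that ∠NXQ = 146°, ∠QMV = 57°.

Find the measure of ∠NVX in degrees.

∠NVX = 89°

1. ∠NXV = 34°  [linear pair at X on VQ]
2. ∠VNX = 57°  [NX∥MQ, corresponding at N]
3. ∠NVX = 89°  [△VNX]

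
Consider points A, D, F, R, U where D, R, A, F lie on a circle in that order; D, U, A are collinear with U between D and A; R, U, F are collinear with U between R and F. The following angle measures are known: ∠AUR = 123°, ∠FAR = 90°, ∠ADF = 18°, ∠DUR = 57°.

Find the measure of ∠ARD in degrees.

∠ARD = 69°

1. ∠DUF = 123°  [vertical angles at U]
2. ∠FDR = 90°  [cyclic DRAF, opposite ∠D+∠A]
3. ∠ARF = 18°  [same arc AF]
4. ∠DFR = 39°  [△DUF]
5. ∠DRF = 51°  [△DRF]
6. ∠DAR = 39°  [△RUA]
7. ∠ADR = 72°  [△DUR]
8. ∠ARD = 69°  [△DRA]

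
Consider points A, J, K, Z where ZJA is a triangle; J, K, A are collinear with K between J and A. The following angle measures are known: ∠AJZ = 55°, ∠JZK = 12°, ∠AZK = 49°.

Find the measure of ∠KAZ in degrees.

∠KAZ = 64°

1. ∠KJZ = 55°  [K on ray JA]
2. ∠JKZ = 113°  [△ZJK]
3. ∠AKZ = 67°  [linear pair at K on JA]
4. ∠KAZ = 64°  [△ZKA]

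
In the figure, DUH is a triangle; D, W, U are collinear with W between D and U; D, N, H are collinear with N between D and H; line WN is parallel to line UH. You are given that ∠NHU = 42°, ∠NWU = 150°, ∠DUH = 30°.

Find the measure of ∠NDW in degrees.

1. ∠DHU = 42°  [N on ray HD]
2. ∠DWN = 30°  [linear pair at W on DU]
3. ∠DNW = 42°  [WN∥UH, corresponding at N]
4. ∠NDW = 108°  [△DWN]

∠NDW = 108°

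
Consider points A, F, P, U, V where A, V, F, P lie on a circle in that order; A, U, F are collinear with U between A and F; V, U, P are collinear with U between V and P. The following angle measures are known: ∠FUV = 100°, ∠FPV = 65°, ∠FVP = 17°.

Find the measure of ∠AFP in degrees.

∠AFP = 35°

1. ∠AUP = 100°  [vertical angles at U]
2. ∠FUP = 80°  [linear pair at U on AF]
3. ∠AFP = 35°  [△FUP]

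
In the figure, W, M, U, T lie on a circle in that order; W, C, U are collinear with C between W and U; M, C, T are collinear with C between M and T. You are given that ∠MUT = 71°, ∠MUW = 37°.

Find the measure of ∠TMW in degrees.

∠TMW = 34°

1. ∠MWT = 109°  [cyclic WMUT, opposite ∠W+∠U]
2. ∠MTW = 37°  [same arc WM]
3. ∠TMW = 34°  [△WMT]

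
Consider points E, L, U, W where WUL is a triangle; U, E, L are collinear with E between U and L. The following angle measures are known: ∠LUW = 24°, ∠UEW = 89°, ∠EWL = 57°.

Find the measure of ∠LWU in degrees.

∠LWU = 124°

1. ∠LEW = 91°  [linear pair at E on UL]
2. ∠ELW = 32°  [△WEL]
3. ∠ULW = 32°  [E on ray LU]
4. ∠LWU = 124°  [△WUL]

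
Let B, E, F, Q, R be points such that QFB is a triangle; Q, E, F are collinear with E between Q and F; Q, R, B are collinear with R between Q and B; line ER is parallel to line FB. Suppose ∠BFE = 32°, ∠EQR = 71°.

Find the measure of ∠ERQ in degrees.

1. ∠BFQ = 32°  [E on ray FQ]
2. ∠BQF = 71°  [E on QF, R on QB]
3. ∠FBQ = 77°  [△QFB]
4. ∠ERQ = 77°  [ER∥FB, corresponding at R]

∠ERQ = 77°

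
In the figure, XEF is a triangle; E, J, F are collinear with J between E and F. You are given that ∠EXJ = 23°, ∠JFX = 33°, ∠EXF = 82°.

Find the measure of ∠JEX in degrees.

∠JEX = 65°

1. ∠EFX = 33°  [J on ray FE]
2. ∠FEX = 65°  [△XEF]
3. ∠JEX = 65°  [J on ray EF]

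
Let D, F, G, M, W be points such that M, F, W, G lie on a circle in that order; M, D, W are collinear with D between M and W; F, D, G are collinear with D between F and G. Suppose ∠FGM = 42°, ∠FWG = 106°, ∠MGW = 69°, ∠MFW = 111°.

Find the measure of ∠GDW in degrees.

∠GDW = 89°

1. ∠FWM = 42°  [same arc MF]
2. ∠FMG = 74°  [cyclic MFWG, opposite ∠M+∠W]
3. ∠FMW = 27°  [△MFW]
4. ∠GFM = 64°  [△MFG]
5. ∠FGW = 27°  [same arc FW]
6. ∠GWM = 64°  [same arc MG]
7. ∠GDW = 89°  [△WDG]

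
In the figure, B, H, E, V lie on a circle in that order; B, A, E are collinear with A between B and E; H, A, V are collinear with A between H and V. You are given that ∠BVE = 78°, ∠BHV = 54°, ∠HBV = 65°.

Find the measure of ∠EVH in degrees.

∠EVH = 17°

1. ∠BEV = 54°  [same arc BV]
2. ∠HEV = 115°  [cyclic BHEV, opposite ∠B+∠E]
3. ∠EBV = 48°  [△BEV]
4. ∠EHV = 48°  [same arc EV]
5. ∠EVH = 17°  [△HEV]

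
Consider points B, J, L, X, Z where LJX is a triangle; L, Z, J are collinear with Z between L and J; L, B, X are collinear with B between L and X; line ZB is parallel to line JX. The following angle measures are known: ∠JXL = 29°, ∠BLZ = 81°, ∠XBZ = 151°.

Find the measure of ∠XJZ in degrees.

∠XJZ = 70°

1. ∠LBZ = 29°  [ZB∥JX, corresponding at B]
2. ∠BZL = 70°  [△LZB]
3. ∠BZJ = 110°  [linear pair at Z on LJ]
4. ∠XJZ = 70°  [ZB∥JX, co-interior at J–Z]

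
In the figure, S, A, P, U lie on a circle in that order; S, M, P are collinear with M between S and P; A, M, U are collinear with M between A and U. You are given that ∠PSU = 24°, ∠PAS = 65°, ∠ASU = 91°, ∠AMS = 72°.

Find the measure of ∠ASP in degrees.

∠ASP = 67°

1. ∠PAU = 24°  [same arc PU]
2. ∠APU = 89°  [cyclic SAPU, opposite ∠S+∠P]
3. ∠AUP = 67°  [△APU]
4. ∠ASP = 67°  [same arc AP]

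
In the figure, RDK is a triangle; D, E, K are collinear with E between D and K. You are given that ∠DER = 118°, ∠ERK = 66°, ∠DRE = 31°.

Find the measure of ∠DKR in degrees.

∠DKR = 52°

1. ∠KER = 62°  [linear pair at E on DK]
2. ∠EKR = 52°  [△REK]
3. ∠DKR = 52°  [E on ray KD]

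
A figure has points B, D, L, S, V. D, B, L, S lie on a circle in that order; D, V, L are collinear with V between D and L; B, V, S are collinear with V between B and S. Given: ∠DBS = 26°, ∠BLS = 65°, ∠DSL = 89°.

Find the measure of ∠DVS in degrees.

1. ∠DLS = 26°  [same arc DS]
2. ∠BDS = 115°  [cyclic DBLS, opposite ∠D+∠L]
3. ∠LDS = 65°  [△DLS]
4. ∠BSD = 39°  [△DBS]
5. ∠DVS = 76°  [△DVS]

∠DVS = 76°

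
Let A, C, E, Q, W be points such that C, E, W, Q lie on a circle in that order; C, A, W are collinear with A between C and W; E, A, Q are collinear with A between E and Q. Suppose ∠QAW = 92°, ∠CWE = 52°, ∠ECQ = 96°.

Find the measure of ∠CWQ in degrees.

∠CWQ = 32°

1. ∠CQE = 52°  [same arc CE]
2. ∠CEQ = 32°  [△CEQ]
3. ∠CWQ = 32°  [same arc CQ]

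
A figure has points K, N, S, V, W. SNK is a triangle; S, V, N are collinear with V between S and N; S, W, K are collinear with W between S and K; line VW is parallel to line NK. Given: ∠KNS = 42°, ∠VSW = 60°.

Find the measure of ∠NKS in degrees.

∠NKS = 78°

1. ∠SVW = 42°  [VW∥NK, corresponding at V]
2. ∠SWV = 78°  [△SVW]
3. ∠NKS = 78°  [VW∥NK, corresponding at W]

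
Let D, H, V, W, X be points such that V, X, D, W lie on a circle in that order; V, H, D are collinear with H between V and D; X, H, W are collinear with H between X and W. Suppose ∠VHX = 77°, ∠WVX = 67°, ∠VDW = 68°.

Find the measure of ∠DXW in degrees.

1. ∠DHW = 77°  [vertical angles at H]
2. ∠WDX = 113°  [cyclic VXDW, opposite ∠V+∠D]
3. ∠DWX = 35°  [△DHW]
4. ∠DXW = 32°  [△XDW]

∠DXW = 32°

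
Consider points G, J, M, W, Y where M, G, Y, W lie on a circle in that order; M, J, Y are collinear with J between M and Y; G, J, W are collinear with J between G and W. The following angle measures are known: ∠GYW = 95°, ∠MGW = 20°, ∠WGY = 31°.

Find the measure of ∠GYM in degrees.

∠GYM = 75°

1. ∠GMW = 85°  [cyclic MGYW, opposite ∠M+∠Y]
2. ∠GWM = 75°  [△MGW]
3. ∠GYM = 75°  [same arc MG]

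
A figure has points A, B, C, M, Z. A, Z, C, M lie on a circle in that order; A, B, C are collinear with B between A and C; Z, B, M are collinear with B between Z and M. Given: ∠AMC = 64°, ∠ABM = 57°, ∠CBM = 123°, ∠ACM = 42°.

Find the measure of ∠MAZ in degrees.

1. ∠CAM = 74°  [△ACM]
2. ∠AMZ = 49°  [△ABM]
3. ∠AZM = 42°  [same arc AM]
4. ∠MAZ = 89°  [△AZM]

∠MAZ = 89°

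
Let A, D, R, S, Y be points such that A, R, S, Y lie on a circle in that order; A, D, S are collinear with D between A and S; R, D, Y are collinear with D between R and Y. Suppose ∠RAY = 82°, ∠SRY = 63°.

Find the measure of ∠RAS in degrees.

1. ∠RSY = 98°  [cyclic ARSY, opposite ∠A+∠S]
2. ∠RYS = 19°  [△RSY]
3. ∠RAS = 19°  [same arc RS]

∠RAS = 19°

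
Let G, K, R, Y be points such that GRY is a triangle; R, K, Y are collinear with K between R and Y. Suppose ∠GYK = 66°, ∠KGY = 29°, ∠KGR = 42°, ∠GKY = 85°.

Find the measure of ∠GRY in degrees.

1. ∠GKR = 95°  [linear pair at K on RY]
2. ∠GRK = 43°  [△GRK]
3. ∠GRY = 43°  [K on ray RY]

∠GRY = 43°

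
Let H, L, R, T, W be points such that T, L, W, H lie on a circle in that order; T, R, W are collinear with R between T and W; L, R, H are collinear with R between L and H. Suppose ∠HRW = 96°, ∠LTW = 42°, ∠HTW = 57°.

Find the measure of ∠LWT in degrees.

1. ∠LRT = 96°  [vertical angles at R]
2. ∠HLW = 57°  [same arc WH]
3. ∠LRW = 84°  [linear pair at R on TW]
4. ∠LWT = 39°  [△LRW]

∠LWT = 39°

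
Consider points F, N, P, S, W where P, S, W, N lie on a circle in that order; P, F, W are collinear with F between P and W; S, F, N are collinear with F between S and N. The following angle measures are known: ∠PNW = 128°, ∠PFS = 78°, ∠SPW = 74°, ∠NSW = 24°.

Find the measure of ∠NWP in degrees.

∠NWP = 28°

1. ∠NFW = 78°  [vertical angles at F]
2. ∠SNW = 74°  [same arc SW]
3. ∠NWP = 28°  [△WFN]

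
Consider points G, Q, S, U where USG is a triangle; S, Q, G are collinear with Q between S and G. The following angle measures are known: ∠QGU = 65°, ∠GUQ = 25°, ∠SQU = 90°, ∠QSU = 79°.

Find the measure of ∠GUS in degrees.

∠GUS = 36°

1. ∠SGU = 65°  [Q on ray GS]
2. ∠GSU = 79°  [Q on ray SG]
3. ∠GUS = 36°  [△USG]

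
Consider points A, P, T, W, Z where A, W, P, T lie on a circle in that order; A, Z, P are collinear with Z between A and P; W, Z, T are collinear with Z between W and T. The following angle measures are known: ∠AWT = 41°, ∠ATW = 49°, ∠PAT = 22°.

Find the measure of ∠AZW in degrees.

∠AZW = 71°

1. ∠APW = 49°  [same arc AW]
2. ∠PWT = 22°  [same arc PT]
3. ∠PZW = 109°  [△WZP]
4. ∠AZW = 71°  [linear pair at Z on AP]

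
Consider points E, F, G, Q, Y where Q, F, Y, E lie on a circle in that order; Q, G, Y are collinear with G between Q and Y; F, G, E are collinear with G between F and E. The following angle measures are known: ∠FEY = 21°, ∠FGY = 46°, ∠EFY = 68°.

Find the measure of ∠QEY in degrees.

∠QEY = 87°

1. ∠FQY = 21°  [same arc FY]
2. ∠FYQ = 66°  [△FGY]
3. ∠QFY = 93°  [△QFY]
4. ∠QEY = 87°  [cyclic QFYE, opposite ∠F+∠E]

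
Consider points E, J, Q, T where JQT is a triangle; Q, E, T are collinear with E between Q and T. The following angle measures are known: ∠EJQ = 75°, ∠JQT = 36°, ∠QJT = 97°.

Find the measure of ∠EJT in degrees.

∠EJT = 22°

1. ∠JTQ = 47°  [△JQT]
2. ∠EQJ = 36°  [E on ray QT]
3. ∠ETJ = 47°  [E on ray TQ]
4. ∠JEQ = 69°  [△JQE]
5. ∠JET = 111°  [linear pair at E on QT]
6. ∠EJT = 22°  [△JET]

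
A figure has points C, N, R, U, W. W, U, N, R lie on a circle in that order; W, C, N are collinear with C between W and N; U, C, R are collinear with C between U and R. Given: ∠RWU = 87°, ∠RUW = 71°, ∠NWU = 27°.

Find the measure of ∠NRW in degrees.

1. ∠RNU = 93°  [cyclic WUNR, opposite ∠W+∠N]
2. ∠RNW = 71°  [same arc WR]
3. ∠NRU = 27°  [same arc UN]
4. ∠NUR = 60°  [△UNR]
5. ∠NWR = 60°  [same arc NR]
6. ∠NRW = 49°  [△WNR]

∠NRW = 49°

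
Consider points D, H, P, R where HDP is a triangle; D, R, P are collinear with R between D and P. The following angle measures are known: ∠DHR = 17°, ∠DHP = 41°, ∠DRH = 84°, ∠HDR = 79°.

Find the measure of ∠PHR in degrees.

1. ∠HRP = 96°  [linear pair at R on DP]
2. ∠HDP = 79°  [R on ray DP]
3. ∠DPH = 60°  [△HDP]
4. ∠HPR = 60°  [R on ray PD]
5. ∠PHR = 24°  [△HRP]

∠PHR = 24°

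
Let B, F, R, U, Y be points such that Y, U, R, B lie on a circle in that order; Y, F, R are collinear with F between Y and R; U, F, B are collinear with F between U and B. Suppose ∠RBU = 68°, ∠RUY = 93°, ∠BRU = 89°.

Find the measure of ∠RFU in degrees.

1. ∠RYU = 68°  [same arc UR]
2. ∠BUR = 23°  [△URB]
3. ∠URY = 19°  [△YUR]
4. ∠RFU = 138°  [△UFR]

∠RFU = 138°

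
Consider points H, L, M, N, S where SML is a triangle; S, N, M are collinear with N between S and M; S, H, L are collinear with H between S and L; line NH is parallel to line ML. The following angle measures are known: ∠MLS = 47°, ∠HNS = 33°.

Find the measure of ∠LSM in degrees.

∠LSM = 100°

1. ∠NHS = 47°  [NH∥ML, corresponding at H]
2. ∠HSN = 100°  [△SNH]
3. ∠LSM = 100°  [N on SM, H on SL]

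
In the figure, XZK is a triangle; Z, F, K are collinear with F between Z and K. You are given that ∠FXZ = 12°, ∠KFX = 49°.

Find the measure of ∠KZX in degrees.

1. ∠XFZ = 131°  [linear pair at F on ZK]
2. ∠FZX = 37°  [△XZF]
3. ∠KZX = 37°  [F on ray ZK]

∠KZX = 37°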